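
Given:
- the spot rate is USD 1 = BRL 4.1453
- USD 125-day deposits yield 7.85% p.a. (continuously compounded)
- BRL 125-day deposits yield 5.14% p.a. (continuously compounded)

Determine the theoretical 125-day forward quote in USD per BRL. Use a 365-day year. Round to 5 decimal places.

T = 125/365 years.
BRL growth factor: e^(0.0514×125/365) = 1.0177586.
USD growth factor: e^(0.0785×125/365) = 1.0272482.
CIP: F = S · (grow BRL)/(grow USD) = 4.1453 × 1.0177586/1.0272482 = 4.107006 BRL per USD.
Invert for USD per BRL: 1 / 4.107006 = 0.24349.

0.24349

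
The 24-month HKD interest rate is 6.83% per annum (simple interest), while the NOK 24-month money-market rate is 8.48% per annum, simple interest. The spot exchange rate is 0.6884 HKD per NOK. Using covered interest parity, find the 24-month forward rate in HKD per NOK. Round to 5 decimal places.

0.66898

T = 2 years.
HKD accumulates by 1 + 0.0683×2 = 1.136600.
Growth of 1 NOK over T: 1 + 0.0848×2 = 1.169600.
So F = 0.6884 × 1.136600 / 1.169600 = 0.6689769 (HKD/NOK).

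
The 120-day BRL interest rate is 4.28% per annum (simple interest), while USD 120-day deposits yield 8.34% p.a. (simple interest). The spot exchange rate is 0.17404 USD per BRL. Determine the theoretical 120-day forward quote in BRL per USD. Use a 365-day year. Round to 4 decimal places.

5.6712

T = 120/365 years.
USD growth factor: 1 + 0.0834×120/365 = 1.0274192.
Growth of 1 BRL over T: 1 + 0.0428×120/365 = 1.0140712.
CIP: F = S · (grow USD)/(grow BRL) = 0.17404 × 1.0274192/1.0140712 = 0.1763309 USD per BRL.
Invert for BRL per USD: 1 / 0.1763309 = 5.6712.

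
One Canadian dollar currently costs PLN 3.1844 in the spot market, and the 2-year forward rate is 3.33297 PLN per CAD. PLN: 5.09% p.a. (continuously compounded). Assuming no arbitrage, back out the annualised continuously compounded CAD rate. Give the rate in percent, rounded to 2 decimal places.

T = 2 years.
CIP gives F = S · g_PLN/g_CAD, so g_PLN/g_CAD = 3.33297/3.1844 = 1.0466556.
PLN growth factor: e^(0.0509×2) = 1.107162.
So the CAD growth factor = 1.0578093.
r = ln(1.0578093)/2 = 0.028100 → 2.81%.

2.81%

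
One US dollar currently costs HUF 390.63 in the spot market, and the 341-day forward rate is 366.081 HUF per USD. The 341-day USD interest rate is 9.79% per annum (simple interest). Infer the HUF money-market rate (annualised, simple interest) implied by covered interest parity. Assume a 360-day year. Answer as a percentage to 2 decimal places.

T = 341/360 years.
By CIP, F/S equals the HUF-to-USD growth ratio: 366.081/390.63 = 0.9371554.
The USD side grows by 1 + 0.0979×341/360 = 1.0927331.
That pins the HUF growth at 1.0240607.
(1.0240607 − 1)/T = 0.025401, i.e. 2.54%.

2.54%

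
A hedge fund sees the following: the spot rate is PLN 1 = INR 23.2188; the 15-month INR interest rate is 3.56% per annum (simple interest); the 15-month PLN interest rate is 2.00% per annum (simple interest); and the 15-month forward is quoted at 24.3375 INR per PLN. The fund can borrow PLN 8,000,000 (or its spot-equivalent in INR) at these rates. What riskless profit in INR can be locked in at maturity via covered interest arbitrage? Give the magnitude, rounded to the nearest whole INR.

T = 15/12 years.
Route A — deposit PLN, sell forward: 8,000,000 × 1.025000 × 24.3375 = INR 199,567,500.00.
Route B — convert at spot, deposit INR: 8,000,000 × 23.2188 × 1.044500 = INR 194,016,292.80.
The quoted forward overvalues PLN, so borrow INR, buy PLN at spot, deposit the PLN at 2.00%, and sell the proceeds forward at 24.3375.
Profit = 199,567,500.00 − 194,016,292.80 = INR 5,551,207.

INR 5,551,207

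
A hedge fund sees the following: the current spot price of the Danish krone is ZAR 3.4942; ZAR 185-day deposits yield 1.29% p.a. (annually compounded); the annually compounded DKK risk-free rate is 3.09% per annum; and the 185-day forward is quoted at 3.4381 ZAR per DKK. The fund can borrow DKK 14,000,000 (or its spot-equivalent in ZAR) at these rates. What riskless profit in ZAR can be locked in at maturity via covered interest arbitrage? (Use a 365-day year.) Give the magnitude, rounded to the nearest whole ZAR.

T = 185/365 years.
Route A — deposit DKK, sell forward: 14,000,000 × 1.0155441156 × 3.4381 = ZAR 48,881,591.13.
Route B — convert at spot, deposit ZAR: 14,000,000 × 3.4942 × 1.0065176913 = ZAR 49,237,637.64.
The quoted forward undervalues DKK, so borrow DKK, convert to ZAR at spot, deposit the ZAR at 1.29%, and buy DKK forward at 3.4381 to cover the loan.
The gap between the two covered legs is ZAR 356,047.

ZAR 356,047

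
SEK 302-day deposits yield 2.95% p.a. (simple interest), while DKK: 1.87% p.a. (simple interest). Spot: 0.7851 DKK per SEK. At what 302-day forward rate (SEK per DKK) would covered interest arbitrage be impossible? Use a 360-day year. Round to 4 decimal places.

T = 302/360 years.
Growth of 1 DKK over T: 1 + 0.0187×302/360 = 1.0156872.
Growth of 1 SEK over T: 1 + 0.0295×302/360 = 1.0247472.
Forward (DKK per SEK) = 0.7851 × 1.0156872 / 1.0247472 = 0.7781588.
Quoted the other way: 1/0.7781588 = 1.2851 SEK per DKK.

1.2851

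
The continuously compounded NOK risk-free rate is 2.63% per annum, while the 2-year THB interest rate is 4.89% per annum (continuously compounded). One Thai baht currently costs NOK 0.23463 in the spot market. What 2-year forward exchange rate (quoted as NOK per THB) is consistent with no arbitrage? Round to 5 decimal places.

0.22426

T = 2 years.
NOK accumulates by e^(0.0263×2) = 1.054008.
THB growth factor: e^(0.0489×2) = 1.1027422.
So F = 0.23463 × 1.054008 / 1.1027422 = 0.2242608 (NOK/THB).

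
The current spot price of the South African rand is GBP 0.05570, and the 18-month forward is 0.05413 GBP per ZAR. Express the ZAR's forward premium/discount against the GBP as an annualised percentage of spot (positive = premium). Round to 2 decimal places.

-1.88%

T = 18/12 years.
Period premium: (0.05413 − 0.0557)/0.0557 = -0.0281867.
×(1/T) gives -1.88% p.a.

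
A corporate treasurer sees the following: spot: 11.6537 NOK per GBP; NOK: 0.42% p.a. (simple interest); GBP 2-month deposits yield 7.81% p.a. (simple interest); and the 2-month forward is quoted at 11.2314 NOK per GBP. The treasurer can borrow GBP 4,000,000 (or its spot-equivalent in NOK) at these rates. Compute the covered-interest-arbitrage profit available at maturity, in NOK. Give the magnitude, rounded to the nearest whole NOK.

T = 2/12 years.
Invest the GBP and cover forward: 4,000,000 × 1.0130166667 × 11.2314 = NOK 45,510,381.56.
Convert at spot and invest in NOK: 4,000,000 × 11.6537 × 1.000700 = NOK 46,647,430.36.
The quoted forward undervalues GBP, so borrow GBP, convert to NOK at spot, deposit the NOK at 0.42%, and buy GBP forward at 11.2314 to cover the loan.
Arbitrage profit = |45,510,381.56 − 46,647,430.36| = NOK 1,137,049.

NOK 1,137,049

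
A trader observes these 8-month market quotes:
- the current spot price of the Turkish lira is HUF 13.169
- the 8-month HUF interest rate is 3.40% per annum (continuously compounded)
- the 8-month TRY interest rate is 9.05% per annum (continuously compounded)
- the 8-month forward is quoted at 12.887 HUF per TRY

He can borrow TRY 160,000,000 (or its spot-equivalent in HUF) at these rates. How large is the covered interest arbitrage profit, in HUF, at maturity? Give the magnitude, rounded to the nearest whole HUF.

T = 8/12 years.
Invest the TRY and cover forward: 160,000,000 × 1.062190551058 × 12.887 = HUF 2,190,151,941.04.
Convert at spot and invest in HUF: 160,000,000 × 13.169 × 1.022925507543 = HUF 2,155,344,961.41.
The quoted forward overvalues TRY, so borrow HUF, buy TRY at spot, deposit the TRY at 9.05%, and sell the proceeds forward at 12.887.
Profit = 2,190,151,941.04 − 2,155,344,961.41 = HUF 34,806,980.

HUF 34,806,980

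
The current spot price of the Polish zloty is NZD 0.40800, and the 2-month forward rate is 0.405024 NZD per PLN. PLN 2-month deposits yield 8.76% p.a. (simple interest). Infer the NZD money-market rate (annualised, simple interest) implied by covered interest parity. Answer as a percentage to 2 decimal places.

T = 2/12 years.
By CIP, F/S equals the NZD-to-PLN growth ratio: 0.405024/0.408 = 0.9927059.
The PLN side grows by 1 + 0.0876×2/12 = 1.014600.
Hence g_NZD = 1.0071994.
r = (1.0071994 − 1)/(2/12) = 0.043196 → 4.32%.

4.32%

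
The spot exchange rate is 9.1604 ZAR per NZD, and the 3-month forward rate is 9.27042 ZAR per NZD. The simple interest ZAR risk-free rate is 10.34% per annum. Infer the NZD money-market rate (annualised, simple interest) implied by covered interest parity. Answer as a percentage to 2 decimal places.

T = 3/12 years.
F/S = 9.27042/9.1604 = 1.0120104 = (growth of ZAR) / (growth of NZD).
ZAR growth factor: 1 + 0.1034×3/12 = 1.025850.
So the NZD growth factor = 1.0136754.
(1.0136754 − 1)/T = 0.054702, i.e. 5.47%.

5.47%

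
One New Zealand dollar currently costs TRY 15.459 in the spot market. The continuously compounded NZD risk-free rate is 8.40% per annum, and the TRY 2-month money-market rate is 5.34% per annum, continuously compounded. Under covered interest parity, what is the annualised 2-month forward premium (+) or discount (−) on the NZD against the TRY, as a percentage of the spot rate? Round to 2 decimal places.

-3.05%

T = 2/12 years.
CIP forward (TRY per NZD) = 15.459 × 1.0089397/1.0140985 = 15.380359.
Annualised premium = (F − S)/S × (1/T) = (15.380359 − 15.459)/15.459 ÷ (2/12) = -3.05%.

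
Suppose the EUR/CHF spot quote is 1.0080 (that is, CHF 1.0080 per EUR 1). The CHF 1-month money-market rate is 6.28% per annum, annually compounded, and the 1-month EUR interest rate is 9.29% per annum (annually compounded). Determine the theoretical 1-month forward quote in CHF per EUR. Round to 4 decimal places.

1.0057

T = 1/12 years.
Growth of 1 CHF over T: (1 + 0.0628)^(1/12) = 1.0050885.
EUR growth factor: (1 + 0.0929)^(1/12) = 1.0074304.
CIP: F = S · (grow CHF)/(grow EUR) = 1.008 × 1.0050885/1.0074304 = 1.005657 CHF per EUR.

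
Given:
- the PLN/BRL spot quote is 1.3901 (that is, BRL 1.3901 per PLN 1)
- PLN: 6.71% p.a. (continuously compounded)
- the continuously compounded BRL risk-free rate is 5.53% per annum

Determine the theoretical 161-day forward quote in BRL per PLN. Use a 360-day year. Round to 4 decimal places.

T = 161/360 years.
BRL accumulates by e^(0.0553×161/360) = 1.0250397.
PLN growth factor: e^(0.0671×161/360) = 1.0304634.
Forward (BRL per PLN) = 1.3901 × 1.0250397 / 1.0304634 = 1.382783.

1.3828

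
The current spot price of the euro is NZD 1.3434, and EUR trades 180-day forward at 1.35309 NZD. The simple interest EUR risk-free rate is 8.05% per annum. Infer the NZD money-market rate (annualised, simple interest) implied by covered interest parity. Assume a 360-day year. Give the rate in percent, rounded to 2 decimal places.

T = 180/360 years.
CIP gives F = S · g_NZD/g_EUR, so g_NZD/g_EUR = 1.35309/1.3434 = 1.0072130.
The EUR side grows by 1 + 0.0805×180/360 = 1.040250.
That pins the NZD growth at 1.0477533.
(1.0477533 − 1)/T = 0.095507, i.e. 9.55%.

9.55%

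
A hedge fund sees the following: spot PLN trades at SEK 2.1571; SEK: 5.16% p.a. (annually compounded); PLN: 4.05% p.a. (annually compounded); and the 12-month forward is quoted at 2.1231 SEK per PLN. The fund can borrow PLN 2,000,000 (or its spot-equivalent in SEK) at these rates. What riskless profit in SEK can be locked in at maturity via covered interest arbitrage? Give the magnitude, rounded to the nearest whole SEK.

SEK 118,642

T = 1 year.
Route A — deposit PLN, sell forward: 2,000,000 × 1.040500 × 2.1231 = SEK 4,418,171.10.
Route B — convert at spot, deposit SEK: 2,000,000 × 2.1571 × 1.051600 = SEK 4,536,812.72.
The quoted forward undervalues PLN, so borrow PLN, convert to SEK at spot, deposit the SEK at 5.16%, and buy PLN forward at 2.1231 to cover the loan.
Profit = 4,536,812.72 − 4,418,171.10 = SEK 118,642.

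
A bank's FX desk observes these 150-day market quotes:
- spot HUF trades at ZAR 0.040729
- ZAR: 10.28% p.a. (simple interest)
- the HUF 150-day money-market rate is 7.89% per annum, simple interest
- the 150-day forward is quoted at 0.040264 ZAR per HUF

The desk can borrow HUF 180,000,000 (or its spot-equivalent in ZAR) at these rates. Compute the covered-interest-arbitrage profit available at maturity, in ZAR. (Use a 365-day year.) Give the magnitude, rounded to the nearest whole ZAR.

ZAR 158,421

T = 150/365 years.
Invest the HUF and cover forward: 180,000,000 × 1.032424658 × 0.040264 = ZAR 7,482,518.36.
Convert at spot and invest in ZAR: 180,000,000 × 0.040729 × 1.042246575 = ZAR 7,640,938.94.
The quoted forward undervalues HUF, so borrow HUF, convert to ZAR at spot, deposit the ZAR at 10.28%, and buy HUF forward at 0.040264 to cover the loan.
Profit = 7,640,938.94 − 7,482,518.36 = ZAR 158,421.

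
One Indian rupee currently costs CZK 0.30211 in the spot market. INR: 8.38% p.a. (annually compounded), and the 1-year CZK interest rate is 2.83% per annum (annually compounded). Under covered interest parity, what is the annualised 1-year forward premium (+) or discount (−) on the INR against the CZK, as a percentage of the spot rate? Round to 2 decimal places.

T = 1 year.
F = S · g_CZK/g_INR = 0.30211 × 1.028300/1.083800 = 0.28663934.
(F − S)/S ÷ T = (0.28663934 − 0.30211)/0.30211/1 = -0.051209 → -5.12%.

-5.12%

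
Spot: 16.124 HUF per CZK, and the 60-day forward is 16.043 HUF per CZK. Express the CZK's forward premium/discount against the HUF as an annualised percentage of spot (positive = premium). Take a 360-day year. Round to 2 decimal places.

-3.01%

T = 60/360 years.
Period premium: (16.043 − 16.124)/16.124 = -0.0050236.
Per annum: -0.0050236 / (60/360) = -0.030142 = -3.01%.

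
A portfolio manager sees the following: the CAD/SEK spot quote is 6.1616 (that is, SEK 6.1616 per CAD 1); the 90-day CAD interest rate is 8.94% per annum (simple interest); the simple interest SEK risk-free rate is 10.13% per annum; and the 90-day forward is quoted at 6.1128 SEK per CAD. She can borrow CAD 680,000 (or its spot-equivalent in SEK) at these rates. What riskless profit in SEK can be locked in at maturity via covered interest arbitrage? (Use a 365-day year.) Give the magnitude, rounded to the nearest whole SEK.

T = 90/365 years.
Route A — deposit CAD, sell forward: 680,000 × 1.022043836 × 6.1128 = SEK 4,248,333.70.
Route B — convert at spot, deposit SEK: 680,000 × 6.1616 × 1.024978082 = SEK 4,294,543.37.
The quoted forward undervalues CAD, so borrow CAD, convert to SEK at spot, deposit the SEK at 10.13%, and buy CAD forward at 6.1128 to cover the loan.
The gap between the two covered legs is SEK 46,210.

SEK 46,210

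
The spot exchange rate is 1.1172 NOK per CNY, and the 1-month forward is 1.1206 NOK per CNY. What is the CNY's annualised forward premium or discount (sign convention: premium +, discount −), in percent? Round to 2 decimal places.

+3.65%

T = 1/12 years.
(F − S)/S = (1.1206 − 1.1172)/1.1172 = 0.0030433.
×(1/T) gives 3.65% p.a.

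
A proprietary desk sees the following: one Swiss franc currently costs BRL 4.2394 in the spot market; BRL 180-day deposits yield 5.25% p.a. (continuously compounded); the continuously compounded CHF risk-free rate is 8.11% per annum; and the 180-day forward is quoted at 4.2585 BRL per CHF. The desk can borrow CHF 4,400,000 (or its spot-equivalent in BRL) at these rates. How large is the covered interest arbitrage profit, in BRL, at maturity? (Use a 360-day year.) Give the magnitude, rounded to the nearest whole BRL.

BRL 363,323

T = 180/360 years.
Route A — deposit CHF, sell forward: 4,400,000 × 1.0413833776 × 4.2585 = BRL 19,512,816.90.
Route B — convert at spot, deposit BRL: 4,400,000 × 4.2394 × 1.0265975658 = BRL 19,149,493.97.
The quoted forward overvalues CHF, so borrow BRL, buy CHF at spot, deposit the CHF at 8.11%, and sell the proceeds forward at 4.2585.
Profit = 19,512,816.90 − 19,149,493.97 = BRL 363,323.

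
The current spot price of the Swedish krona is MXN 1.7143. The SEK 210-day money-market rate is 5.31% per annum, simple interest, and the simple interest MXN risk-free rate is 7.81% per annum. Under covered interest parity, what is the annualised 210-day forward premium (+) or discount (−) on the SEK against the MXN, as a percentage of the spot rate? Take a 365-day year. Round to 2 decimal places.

+2.43%

T = 210/365 years.
F = S · g_MXN/g_SEK = 1.7143 × 1.0449342/1.0305507 = 1.7382267.
(F − S)/S ÷ T = (1.7382267 − 1.7143)/1.7143/(210/365) = 0.024259 → 2.43%.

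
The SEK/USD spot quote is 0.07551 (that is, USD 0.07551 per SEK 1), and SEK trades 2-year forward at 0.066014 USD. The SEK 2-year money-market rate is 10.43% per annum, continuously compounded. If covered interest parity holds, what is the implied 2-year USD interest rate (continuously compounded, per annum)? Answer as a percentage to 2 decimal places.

3.71%

T = 2 years.
F/S = 0.066014/0.07551 = 0.8742418 = (growth of USD) / (growth of SEK).
The SEK side grows by e^(0.1043×2) = 1.2319521.
So the USD growth factor = 1.077024.
r = ln(1.077024)/2 = 0.037101 → 3.71%.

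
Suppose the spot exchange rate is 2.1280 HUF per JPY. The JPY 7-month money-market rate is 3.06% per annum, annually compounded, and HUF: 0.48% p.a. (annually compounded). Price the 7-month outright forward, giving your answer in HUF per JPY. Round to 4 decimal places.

T = 7/12 years.
Growth of 1 HUF over T: (1 + 0.0048)^(7/12) = 1.0027972.
Growth of 1 JPY over T: (1 + 0.0306)^(7/12) = 1.0177378.
So F = 2.128 × 1.0027972 / 1.0177378 = 2.096761 (HUF/JPY).

2.0968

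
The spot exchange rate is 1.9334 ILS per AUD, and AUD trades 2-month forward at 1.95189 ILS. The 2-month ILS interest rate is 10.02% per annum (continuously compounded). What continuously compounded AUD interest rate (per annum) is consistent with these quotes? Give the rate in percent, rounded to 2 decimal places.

4.31%

T = 2/12 years.
By CIP, F/S equals the ILS-to-AUD growth ratio: 1.95189/1.9334 = 1.0095635.
The ILS side grows by e^(0.1002×2/12) = 1.0168402.
So the AUD growth factor = 1.0072078.
Take logs: ln 1.0072078 / (2/12) = 0.043092, so 4.31%.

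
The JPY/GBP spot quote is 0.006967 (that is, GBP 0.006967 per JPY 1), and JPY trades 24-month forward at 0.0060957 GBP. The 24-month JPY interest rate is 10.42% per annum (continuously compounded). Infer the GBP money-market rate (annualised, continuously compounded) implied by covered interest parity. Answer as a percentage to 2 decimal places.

3.74%

T = 2 years.
CIP gives F = S · g_GBP/g_JPY, so g_GBP/g_JPY = 0.0060957/0.006967 = 0.8749390.
JPY growth factor: e^(0.1042×2) = 1.2317058.
That pins the GBP growth at 1.0776674.
r = ln(1.0776674)/2 = 0.037399 → 3.74%.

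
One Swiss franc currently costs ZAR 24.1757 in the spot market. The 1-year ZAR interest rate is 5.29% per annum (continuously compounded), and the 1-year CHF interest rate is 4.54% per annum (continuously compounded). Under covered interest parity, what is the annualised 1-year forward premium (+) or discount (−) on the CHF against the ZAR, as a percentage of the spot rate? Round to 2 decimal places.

T = 1 year.
F = S · g_ZAR/g_CHF = 24.1757 × 1.0543242/1.0464464 = 24.3576982.
Annualised premium = (F − S)/S × (1/T) = (24.3576982 − 24.1757)/24.1757 ÷ 1 = 0.75%.

+0.75%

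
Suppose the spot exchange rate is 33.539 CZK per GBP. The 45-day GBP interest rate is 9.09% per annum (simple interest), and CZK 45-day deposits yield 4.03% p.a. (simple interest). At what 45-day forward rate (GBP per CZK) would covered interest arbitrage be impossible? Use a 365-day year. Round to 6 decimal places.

T = 45/365 years.
CZK growth factor: 1 + 0.0403×45/365 = 1.0049685.
GBP growth factor: 1 + 0.0909×45/365 = 1.0112068.
Forward (CZK per GBP) = 33.539 × 1.0049685 / 1.0112068 = 33.33209.
Quoted the other way: 1/33.33209 = 0.030001 GBP per CZK.

0.030001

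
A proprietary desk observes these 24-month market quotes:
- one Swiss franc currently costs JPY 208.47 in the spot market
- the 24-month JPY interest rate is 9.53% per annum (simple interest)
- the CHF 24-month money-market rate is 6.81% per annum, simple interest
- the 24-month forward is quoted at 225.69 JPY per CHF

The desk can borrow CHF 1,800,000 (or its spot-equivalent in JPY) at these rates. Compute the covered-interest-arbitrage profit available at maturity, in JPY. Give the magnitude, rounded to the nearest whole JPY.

T = 2 years.
Route A — deposit CHF, sell forward: 1,800,000 × 1.136200 × 225.69 = JPY 461,572,160.40.
Route B — convert at spot, deposit JPY: 1,800,000 × 208.47 × 1.190600 = JPY 446,767,887.60.
The quoted forward overvalues CHF, so borrow JPY, buy CHF at spot, deposit the CHF at 6.81%, and sell the proceeds forward at 225.69.
Profit = 461,572,160.40 − 446,767,887.60 = JPY 14,804,273.

JPY 14,804,273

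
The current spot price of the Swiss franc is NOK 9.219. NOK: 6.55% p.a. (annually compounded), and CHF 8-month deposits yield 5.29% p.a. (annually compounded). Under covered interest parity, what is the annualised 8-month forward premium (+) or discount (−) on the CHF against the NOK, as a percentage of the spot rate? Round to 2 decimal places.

T = 8/12 years.
CIP forward (NOK per CHF) = 9.219 × 1.0432033/1.0349628 = 9.292403.
(F − S)/S ÷ T = (9.292403 − 9.219)/9.219/(8/12) = 0.011943 → 1.19%.

+1.19%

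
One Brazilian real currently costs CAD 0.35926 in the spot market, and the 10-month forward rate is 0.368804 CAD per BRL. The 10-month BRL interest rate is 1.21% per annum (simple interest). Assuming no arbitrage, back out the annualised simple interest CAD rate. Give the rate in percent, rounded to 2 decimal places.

4.43%

T = 10/12 years.
CIP gives F = S · g_CAD/g_BRL, so g_CAD/g_BRL = 0.368804/0.35926 = 1.0265657.
BRL growth factor: 1 + 0.0121×10/12 = 1.0100833.
That pins the CAD growth at 1.0369169.
(1.0369169 − 1)/T = 0.044300, i.e. 4.43%.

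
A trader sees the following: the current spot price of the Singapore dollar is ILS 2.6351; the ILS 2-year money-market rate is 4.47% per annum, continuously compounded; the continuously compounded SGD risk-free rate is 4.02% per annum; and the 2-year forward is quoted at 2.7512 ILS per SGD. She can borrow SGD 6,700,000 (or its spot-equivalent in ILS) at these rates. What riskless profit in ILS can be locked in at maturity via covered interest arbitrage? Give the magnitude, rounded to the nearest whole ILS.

ILS 670,017

T = 2 years.
Invest the SGD and cover forward: 6,700,000 × 1.0837204692 × 2.7512 = ILS 19,976,262.76.
Convert at spot and invest in ILS: 6,700,000 × 2.6351 × 1.093517976 = ILS 19,306,245.76.
The quoted forward overvalues SGD, so borrow ILS, buy SGD at spot, deposit the SGD at 4.02%, and sell the proceeds forward at 2.7512.
Profit = 19,976,262.76 − 19,306,245.76 = ILS 670,017.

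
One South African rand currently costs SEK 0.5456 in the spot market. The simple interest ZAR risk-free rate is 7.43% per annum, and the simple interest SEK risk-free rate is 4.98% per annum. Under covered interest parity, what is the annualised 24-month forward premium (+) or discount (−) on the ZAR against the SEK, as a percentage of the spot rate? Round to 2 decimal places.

T = 2 years.
F = S · g_SEK/g_ZAR = 0.5456 × 1.099600/1.148600 = 0.5223244.
(F − S)/S ÷ T = (0.5223244 − 0.5456)/0.5456/2 = -0.021330 → -2.13%.

-2.13%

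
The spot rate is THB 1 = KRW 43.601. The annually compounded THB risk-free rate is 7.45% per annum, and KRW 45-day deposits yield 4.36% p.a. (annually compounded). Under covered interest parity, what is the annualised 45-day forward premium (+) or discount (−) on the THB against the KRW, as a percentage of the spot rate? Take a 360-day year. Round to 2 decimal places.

T = 45/360 years.
CIP forward (KRW per THB) = 43.601 × 1.0053488/1.0090224 = 43.442260.
(F − S)/S ÷ T = (43.442260 − 43.601)/43.601/(45/360) = -0.029126 → -2.91%.

-2.91%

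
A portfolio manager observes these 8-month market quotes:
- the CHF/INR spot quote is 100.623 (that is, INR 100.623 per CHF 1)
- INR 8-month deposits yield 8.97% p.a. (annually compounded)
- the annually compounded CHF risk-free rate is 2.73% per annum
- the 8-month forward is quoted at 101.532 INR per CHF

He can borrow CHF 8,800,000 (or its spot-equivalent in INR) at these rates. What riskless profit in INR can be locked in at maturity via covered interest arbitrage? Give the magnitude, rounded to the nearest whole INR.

INR 28,002,759

T = 8/12 years.
Invest the CHF and cover forward: 8,800,000 × 1.01811817905 × 101.532 = INR 909,669,859.61.
Convert at spot and invest in INR: 8,800,000 × 100.623 × 1.05893987103 = INR 937,672,618.46.
The quoted forward undervalues CHF, so borrow CHF, convert to INR at spot, deposit the INR at 8.97%, and buy CHF forward at 101.532 to cover the loan.
Profit = 937,672,618.46 − 909,669,859.61 = INR 28,002,759.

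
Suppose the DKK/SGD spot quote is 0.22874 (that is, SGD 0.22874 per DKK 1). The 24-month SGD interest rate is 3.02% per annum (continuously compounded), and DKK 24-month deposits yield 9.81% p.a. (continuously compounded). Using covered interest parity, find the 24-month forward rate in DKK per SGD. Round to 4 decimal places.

5.0077

T = 2 years.
SGD accumulates by e^(0.0302×2) = 1.0622614.
DKK accumulates by e^(0.0981×2) = 1.2167702.
So F = 0.22874 × 1.0622614 / 1.2167702 = 0.1996940 (SGD/DKK).
Quoted the other way: 1/0.1996940 = 5.0077 DKK per SGD.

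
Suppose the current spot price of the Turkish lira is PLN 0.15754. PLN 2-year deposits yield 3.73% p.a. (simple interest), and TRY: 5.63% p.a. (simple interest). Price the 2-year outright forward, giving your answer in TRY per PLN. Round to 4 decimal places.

6.5721

T = 2 years.
PLN accumulates by 1 + 0.0373×2 = 1.074600.
Growth of 1 TRY over T: 1 + 0.0563×2 = 1.112600.
CIP: F = S · (grow PLN)/(grow TRY) = 0.15754 × 1.074600/1.112600 = 0.1521593 PLN per TRY.
Invert for TRY per PLN: 1 / 0.1521593 = 6.5721.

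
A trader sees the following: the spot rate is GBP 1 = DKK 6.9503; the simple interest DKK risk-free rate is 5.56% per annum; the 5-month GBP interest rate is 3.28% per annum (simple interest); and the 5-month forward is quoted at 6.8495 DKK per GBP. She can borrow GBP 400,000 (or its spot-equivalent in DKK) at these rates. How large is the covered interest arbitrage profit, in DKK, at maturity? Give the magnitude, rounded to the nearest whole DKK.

T = 5/12 years.
Keep in GBP, deliver into the forward: 400,000·1.013666667·6.8495 = DKK 2,777,243.93.
Swap to DKK now, deposit: 400,000·6.9503·1.023166667 = DKK 2,844,526.11.
The quoted forward undervalues GBP, so borrow GBP, convert to DKK at spot, deposit the DKK at 5.56%, and buy GBP forward at 6.8495 to cover the loan.
Arbitrage profit = |2,777,243.93 − 2,844,526.11| = DKK 67,282.

DKK 67,282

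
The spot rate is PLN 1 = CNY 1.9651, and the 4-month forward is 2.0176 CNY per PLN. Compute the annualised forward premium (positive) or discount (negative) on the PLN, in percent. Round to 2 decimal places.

T = 4/12 years.
Period premium: (2.0176 − 1.9651)/1.9651 = 0.0267162.
×(1/T) gives 8.01% p.a.

+8.01%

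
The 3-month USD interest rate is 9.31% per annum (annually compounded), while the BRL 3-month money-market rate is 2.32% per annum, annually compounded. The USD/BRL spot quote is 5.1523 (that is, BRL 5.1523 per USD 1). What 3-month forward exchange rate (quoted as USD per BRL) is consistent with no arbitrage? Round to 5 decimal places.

0.19732

T = 3/12 years.
Growth of 1 BRL over T: (1 + 0.0232)^(3/12) = 1.0057502.
USD growth factor: (1 + 0.0931)^(3/12) = 1.0225039.
CIP: F = S · (grow BRL)/(grow USD) = 5.1523 × 1.0057502/1.0225039 = 5.067880 BRL per USD.
Quoted the other way: 1/5.067880 = 0.19732 USD per BRL.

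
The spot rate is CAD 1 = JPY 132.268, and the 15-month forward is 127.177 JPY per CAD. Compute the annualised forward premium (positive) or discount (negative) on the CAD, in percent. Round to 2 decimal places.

T = 15/12 years.
CAD trades forward at -3.84900% vs spot over the period.
Per annum: -0.0384900 / (15/12) = -0.030792 = -3.08%.

-3.08%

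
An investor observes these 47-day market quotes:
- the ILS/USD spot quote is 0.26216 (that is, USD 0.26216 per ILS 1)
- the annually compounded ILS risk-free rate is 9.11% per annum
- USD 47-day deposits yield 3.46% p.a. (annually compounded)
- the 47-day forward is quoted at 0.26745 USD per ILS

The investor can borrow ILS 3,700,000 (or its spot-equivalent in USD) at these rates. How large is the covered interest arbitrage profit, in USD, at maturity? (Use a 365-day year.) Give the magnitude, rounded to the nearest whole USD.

T = 47/365 years.
Keep in ILS, deliver into the forward: 3,700,000·1.01128999·0.26745 = USD 1,000,737.18.
Swap to USD now, deposit: 3,700,000·0.26216·1.0043896 = USD 974,249.88.
The quoted forward overvalues ILS, so borrow USD, buy ILS at spot, deposit the ILS at 9.11%, and sell the proceeds forward at 0.26745.
The gap between the two covered legs is USD 26,487.

USD 26,487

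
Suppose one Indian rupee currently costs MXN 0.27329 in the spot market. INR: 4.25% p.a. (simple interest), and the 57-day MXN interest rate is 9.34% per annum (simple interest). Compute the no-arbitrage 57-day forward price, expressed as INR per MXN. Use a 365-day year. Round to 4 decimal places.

3.6304

T = 57/365 years.
MXN accumulates by 1 + 0.0934×57/365 = 1.0145858.
INR growth factor: 1 + 0.0425×57/365 = 1.006637.
CIP: F = S · (grow MXN)/(grow INR) = 0.27329 × 1.0145858/1.006637 = 0.2754480 MXN per INR.
Quoted the other way: 1/0.2754480 = 3.6304 INR per MXN.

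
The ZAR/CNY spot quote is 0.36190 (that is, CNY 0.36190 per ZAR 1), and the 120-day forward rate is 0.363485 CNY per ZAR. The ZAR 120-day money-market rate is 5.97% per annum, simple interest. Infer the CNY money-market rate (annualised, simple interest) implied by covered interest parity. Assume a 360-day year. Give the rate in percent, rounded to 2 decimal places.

7.31%

T = 120/360 years.
By CIP, F/S equals the CNY-to-ZAR growth ratio: 0.363485/0.3619 = 1.0043797.
ZAR growth factor: 1 + 0.0597×120/360 = 1.019900.
So the CNY growth factor = 1.0243669.
r = (1.0243669 − 1)/(120/360) = 0.073101 → 7.31%.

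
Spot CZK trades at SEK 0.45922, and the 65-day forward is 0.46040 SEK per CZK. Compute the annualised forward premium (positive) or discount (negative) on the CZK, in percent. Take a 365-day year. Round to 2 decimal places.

+1.44%

T = 65/365 years.
(F − S)/S = (0.46040 − 0.45922)/0.45922 = 0.0025696.
×(1/T) gives 1.44% p.a.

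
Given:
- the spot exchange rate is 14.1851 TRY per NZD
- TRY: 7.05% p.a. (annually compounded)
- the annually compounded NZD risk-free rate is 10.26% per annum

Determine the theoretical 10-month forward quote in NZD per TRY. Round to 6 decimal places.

T = 10/12 years.
TRY growth factor: (1 + 0.0705)^(10/12) = 1.058414.
NZD growth factor: (1 + 0.1026)^(10/12) = 1.0847966.
CIP: F = S · (grow TRY)/(grow NZD) = 14.1851 × 1.058414/1.0847966 = 13.84011 TRY per NZD.
Invert for NZD per TRY: 1 / 13.84011 = 0.072254.

0.072254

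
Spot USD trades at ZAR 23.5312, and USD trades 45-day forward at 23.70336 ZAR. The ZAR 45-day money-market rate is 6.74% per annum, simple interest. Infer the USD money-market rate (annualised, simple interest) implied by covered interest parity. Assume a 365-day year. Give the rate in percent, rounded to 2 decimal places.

0.80%

T = 45/365 years.
CIP gives F = S · g_ZAR/g_USD, so g_ZAR/g_USD = 23.70336/23.5312 = 1.0073162.
The ZAR side grows by 1 + 0.0674×45/365 = 1.0083096.
So the USD growth factor = 1.0009862.
r = (1.0009862 − 1)/(45/365) = 0.007999 → 0.80%.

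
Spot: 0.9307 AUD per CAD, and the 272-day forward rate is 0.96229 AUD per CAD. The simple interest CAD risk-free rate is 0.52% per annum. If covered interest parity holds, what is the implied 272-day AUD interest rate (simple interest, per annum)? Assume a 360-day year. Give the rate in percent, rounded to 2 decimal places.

T = 272/360 years.
By CIP, F/S equals the AUD-to-CAD growth ratio: 0.96229/0.9307 = 1.0339422.
CAD growth factor: 1 + 0.0052×272/360 = 1.0039289.
So the AUD growth factor = 1.0380045.
r = (1.0380045 − 1)/(272/360) = 0.050300 → 5.03%.

5.03%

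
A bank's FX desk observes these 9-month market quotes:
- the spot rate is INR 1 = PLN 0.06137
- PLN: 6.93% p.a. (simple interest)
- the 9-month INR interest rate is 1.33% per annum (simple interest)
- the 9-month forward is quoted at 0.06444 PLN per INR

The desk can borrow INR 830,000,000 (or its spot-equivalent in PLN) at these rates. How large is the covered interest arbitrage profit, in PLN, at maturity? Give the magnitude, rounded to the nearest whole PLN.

PLN 434,159

T = 9/12 years.
Route A — deposit INR, sell forward: 830,000,000 × 1.009975 × 0.06444 = PLN 54,018,714.87.
Route B — convert at spot, deposit PLN: 830,000,000 × 0.06137 × 1.051975 = PLN 53,584,555.77.
The quoted forward overvalues INR, so borrow PLN, buy INR at spot, deposit the INR at 1.33%, and sell the proceeds forward at 0.06444.
Profit = 54,018,714.87 − 53,584,555.77 = PLN 434,159.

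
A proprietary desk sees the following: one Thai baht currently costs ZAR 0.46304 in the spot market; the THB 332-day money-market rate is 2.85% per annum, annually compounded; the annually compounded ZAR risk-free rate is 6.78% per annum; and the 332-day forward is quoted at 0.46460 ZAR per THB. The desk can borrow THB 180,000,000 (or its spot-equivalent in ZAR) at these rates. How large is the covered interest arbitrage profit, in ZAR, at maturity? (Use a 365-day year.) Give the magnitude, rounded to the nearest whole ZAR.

ZAR 2,678,706

T = 332/365 years.
Keep in THB, deliver into the forward: 180,000,000·1.0258902302·0.46460 = ZAR 85,793,148.17.
Swap to ZAR now, deposit: 180,000,000·0.46304·1.0614856218 = ZAR 88,471,854.42.
The quoted forward undervalues THB, so borrow THB, convert to ZAR at spot, deposit the ZAR at 6.78%, and buy THB forward at 0.46460 to cover the loan.
Profit = 88,471,854.42 − 85,793,148.17 = ZAR 2,678,706.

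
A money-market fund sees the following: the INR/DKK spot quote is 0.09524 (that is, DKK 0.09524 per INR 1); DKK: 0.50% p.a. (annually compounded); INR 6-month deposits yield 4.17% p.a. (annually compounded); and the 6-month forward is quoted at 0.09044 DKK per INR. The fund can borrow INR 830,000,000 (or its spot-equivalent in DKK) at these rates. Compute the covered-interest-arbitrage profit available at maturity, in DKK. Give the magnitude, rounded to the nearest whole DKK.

DKK 2,632,252

T = 6/12 years.
Invest the INR and cover forward: 830,000,000 × 1.020637056 × 0.09044 = DKK 76,614,324.74.
Convert at spot and invest in DKK: 830,000,000 × 0.09524 × 1.0024968828 = DKK 79,246,576.59.
The quoted forward undervalues INR, so borrow INR, convert to DKK at spot, deposit the DKK at 0.50%, and buy INR forward at 0.09044 to cover the loan.
The gap between the two covered legs is DKK 2,632,252.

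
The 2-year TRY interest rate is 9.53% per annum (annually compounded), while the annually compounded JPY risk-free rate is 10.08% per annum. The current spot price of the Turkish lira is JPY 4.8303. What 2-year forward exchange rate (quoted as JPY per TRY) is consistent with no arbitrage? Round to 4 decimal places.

T = 2 years.
JPY accumulates by (1 + 0.1008)^2 = 1.2117606.
TRY growth factor: (1 + 0.0953)^2 = 1.1996821.
CIP: F = S · (grow JPY)/(grow TRY) = 4.8303 × 1.2117606/1.1996821 = 4.878932 JPY per TRY.

4.8789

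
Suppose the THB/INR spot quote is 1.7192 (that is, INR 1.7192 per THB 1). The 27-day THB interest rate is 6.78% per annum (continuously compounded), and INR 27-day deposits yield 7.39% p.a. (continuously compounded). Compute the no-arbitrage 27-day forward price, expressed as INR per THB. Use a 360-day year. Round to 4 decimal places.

T = 27/360 years.
INR growth factor: e^(0.0739×27/360) = 1.0055579.
THB growth factor: e^(0.0678×27/360) = 1.005098.
Forward (INR per THB) = 1.7192 × 1.0055579 / 1.005098 = 1.719987.

1.7200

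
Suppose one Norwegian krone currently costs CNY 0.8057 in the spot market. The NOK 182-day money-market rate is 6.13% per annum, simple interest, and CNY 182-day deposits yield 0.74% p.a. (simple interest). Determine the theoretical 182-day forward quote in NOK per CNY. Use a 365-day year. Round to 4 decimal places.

T = 182/365 years.
CNY growth factor: 1 + 0.0074×182/365 = 1.0036899.
NOK accumulates by 1 + 0.0613×182/365 = 1.030566.
So F = 0.8057 × 1.0036899 / 1.030566 = 0.7846882 (CNY/NOK).
Invert for NOK per CNY: 1 / 0.7846882 = 1.2744.

1.2744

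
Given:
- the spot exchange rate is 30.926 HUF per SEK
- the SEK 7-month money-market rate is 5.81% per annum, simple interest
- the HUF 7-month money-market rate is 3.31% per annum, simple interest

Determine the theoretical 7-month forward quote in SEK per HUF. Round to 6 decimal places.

T = 7/12 years.
HUF growth factor: 1 + 0.0331×7/12 = 1.0193083.
SEK growth factor: 1 + 0.0581×7/12 = 1.0338917.
Forward (HUF per SEK) = 30.926 × 1.0193083 / 1.0338917 = 30.48978.
Invert for SEK per HUF: 1 / 30.48978 = 0.032798.

0.032798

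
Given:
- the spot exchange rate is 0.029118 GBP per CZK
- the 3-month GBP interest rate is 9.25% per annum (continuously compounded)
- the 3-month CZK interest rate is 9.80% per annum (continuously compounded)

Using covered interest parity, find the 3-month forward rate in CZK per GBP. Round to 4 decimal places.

34.3903

T = 3/12 years.
Growth of 1 GBP over T: e^(0.0925×3/12) = 1.02339446.
CZK growth factor: e^(0.0980×3/12) = 1.02480259.
CIP: F = S · (grow GBP)/(grow CZK) = 0.029118 × 1.02339446/1.02480259 = 0.029077990 GBP per CZK.
Quoted the other way: 1/0.029077990 = 34.3903 CZK per GBP.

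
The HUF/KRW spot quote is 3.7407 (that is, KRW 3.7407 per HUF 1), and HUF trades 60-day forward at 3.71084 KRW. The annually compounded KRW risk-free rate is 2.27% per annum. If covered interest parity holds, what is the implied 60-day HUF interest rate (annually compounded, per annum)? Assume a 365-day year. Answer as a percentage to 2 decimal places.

7.38%

T = 60/365 years.
F/S = 3.71084/3.7407 = 0.9920175 = (growth of KRW) / (growth of HUF).
The KRW side grows by (1 + 0.0227)^(60/365) = 1.0036966.
Hence g_HUF = 1.0117731.
r = 1.0117731^(365/60) − 1 = 0.073797 → 7.38%.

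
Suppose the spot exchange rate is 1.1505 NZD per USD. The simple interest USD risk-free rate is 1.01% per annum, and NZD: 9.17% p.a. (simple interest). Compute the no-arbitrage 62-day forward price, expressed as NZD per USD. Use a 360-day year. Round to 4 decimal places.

1.1666

T = 62/360 years.
NZD growth factor: 1 + 0.0917×62/360 = 1.0157928.
Growth of 1 USD over T: 1 + 0.0101×62/360 = 1.0017394.
So F = 1.1505 × 1.0157928 / 1.0017394 = 1.166640 (NZD/USD).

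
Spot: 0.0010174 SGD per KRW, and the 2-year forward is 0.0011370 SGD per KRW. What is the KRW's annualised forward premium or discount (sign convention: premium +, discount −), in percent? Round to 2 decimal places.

+5.88%

T = 2 years.
Period premium: (0.0011370 − 0.0010174)/0.0010174 = 0.1175546.
Annualise by dividing by T: 0.1175546 / 2 = 0.058777 → 5.88%.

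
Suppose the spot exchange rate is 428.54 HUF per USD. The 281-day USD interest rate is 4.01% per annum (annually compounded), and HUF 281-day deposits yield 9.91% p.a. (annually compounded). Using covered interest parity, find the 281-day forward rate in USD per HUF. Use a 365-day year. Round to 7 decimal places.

0.0022365

T = 281/365 years.
Growth of 1 HUF over T: (1 + 0.0991)^(281/365) = 1.0754569.
Growth of 1 USD over T: (1 + 0.0401)^(281/365) = 1.0307313.
CIP: F = S · (grow HUF)/(grow USD) = 428.54 × 1.0754569/1.0307313 = 447.1353 HUF per USD.
Quoted the other way: 1/447.1353 = 0.0022365 USD per HUF.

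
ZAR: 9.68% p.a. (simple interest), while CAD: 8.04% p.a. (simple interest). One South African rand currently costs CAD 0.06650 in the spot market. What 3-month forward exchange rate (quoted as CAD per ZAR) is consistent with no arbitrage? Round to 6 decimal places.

T = 3/12 years.
Growth of 1 CAD over T: 1 + 0.0804×3/12 = 1.020100.
ZAR growth factor: 1 + 0.0968×3/12 = 1.024200.
Forward (CAD per ZAR) = 0.0665 × 1.020100 / 1.024200 = 0.06623379.

0.066234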